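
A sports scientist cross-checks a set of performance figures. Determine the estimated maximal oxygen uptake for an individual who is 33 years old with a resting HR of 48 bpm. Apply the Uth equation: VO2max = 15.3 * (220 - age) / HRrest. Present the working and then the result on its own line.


HRmax = 220 - 33 = 187
VO2max = 15.3 * (187 / 48)
= 15.3 * 3.8958
= 59.61 mL/kg/min

59.61 mL/kg/min


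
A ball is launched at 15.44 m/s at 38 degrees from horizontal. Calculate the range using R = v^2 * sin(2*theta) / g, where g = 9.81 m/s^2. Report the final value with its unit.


sin(2 * 38) = sin(76) = 0.970296
v^2 = 15.44^2 = 238.3936
R = 238.3936 * 0.970296 / 9.81
= 23.579 m

23.579 m


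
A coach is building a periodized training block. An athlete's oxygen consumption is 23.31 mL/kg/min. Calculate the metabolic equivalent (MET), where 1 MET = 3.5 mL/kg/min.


MET = VO2 / 3.5
= 23.31 / 3.5
= 6.66 METs

6.66 METs


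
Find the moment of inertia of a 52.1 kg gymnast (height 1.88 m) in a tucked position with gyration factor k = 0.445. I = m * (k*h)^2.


Radius of gyration = 0.445 * 1.88 = 0.8366 m
I = 52.1 * 0.8366^2
= 52.1 * 0.6999
= 36.465 kg*m^2

36.465 kg*m^2


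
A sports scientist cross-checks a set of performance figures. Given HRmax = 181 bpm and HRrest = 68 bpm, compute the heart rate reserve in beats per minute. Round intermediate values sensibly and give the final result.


Heart rate reserve = maximum HR minus resting HR
HRR = 181 - 68 = 113 bpm

113 bpm


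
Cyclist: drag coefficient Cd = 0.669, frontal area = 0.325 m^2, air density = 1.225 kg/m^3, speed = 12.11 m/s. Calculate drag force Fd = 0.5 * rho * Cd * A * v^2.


v^2 = 12.11^2 = 146.6521
Fd = 0.5 * 1.225 * 0.669 * 0.325 * 146.6521
= 19.53 N

19.53 N


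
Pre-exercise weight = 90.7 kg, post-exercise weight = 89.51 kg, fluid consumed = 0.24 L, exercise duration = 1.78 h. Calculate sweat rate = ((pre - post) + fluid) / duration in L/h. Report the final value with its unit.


Weight loss = 90.7 - 89.51 = 1.19 kg (approx L)
Total sweat = 1.19 + 0.24 = 1.43 L
Sweat rate = 1.43 / 1.78 = 0.803 L/h

0.803 L/h


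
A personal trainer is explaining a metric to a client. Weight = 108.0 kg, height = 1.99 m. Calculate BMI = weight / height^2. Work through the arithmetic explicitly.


height^2 = 1.99^2 = 3.9601
BMI = 108.0 / 3.9601 = 27.27 kg/m^2

27.27 kg/m^2


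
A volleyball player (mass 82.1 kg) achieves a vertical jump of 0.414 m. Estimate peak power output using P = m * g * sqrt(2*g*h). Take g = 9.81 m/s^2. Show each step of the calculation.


2 * g * h = 2 * 9.81 * 0.414 = 8.12268
sqrt(8.12268) = 2.850032 m/s
P = 82.1 * 9.81 * 2.850032 = 2295.42 W

2295.42 W


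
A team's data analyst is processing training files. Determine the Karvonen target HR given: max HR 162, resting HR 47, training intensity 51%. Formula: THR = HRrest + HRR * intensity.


HRR = HRmax - HRrest = 162 - 47 = 115
THR = 47 + 115 * 0.51
= 105.65 bpm

105.65 bpm


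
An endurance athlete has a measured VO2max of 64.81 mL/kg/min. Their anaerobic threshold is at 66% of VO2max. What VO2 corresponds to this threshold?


Anaerobic threshold VO2 = VO2max * 66%
= 64.81 * 0.66
= 42.77 mL/kg/min

42.77 mL/kg/min


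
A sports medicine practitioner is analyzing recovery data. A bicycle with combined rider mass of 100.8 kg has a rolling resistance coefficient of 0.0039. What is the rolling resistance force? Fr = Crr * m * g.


Fr = 0.0039 * 100.8 * 9.81
= 0.39312 * 9.81
= 3.857 N

3.857 N


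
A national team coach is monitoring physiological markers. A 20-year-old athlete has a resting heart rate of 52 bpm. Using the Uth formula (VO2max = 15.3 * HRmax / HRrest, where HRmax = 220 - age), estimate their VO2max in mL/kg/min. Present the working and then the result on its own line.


HRmax = 220 - 20 = 200 bpm
Ratio = HRmax / HRrest = 200 / 52 = 3.8462
VO2max = 15.3 * 3.8462 = 58.85 mL/kg/min

58.85 mL/kg/min


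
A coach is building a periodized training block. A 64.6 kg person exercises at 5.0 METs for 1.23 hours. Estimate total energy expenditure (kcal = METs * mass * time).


Energy = METs * mass(kg) * time(h)
= 5.0 * 64.6 * 1.23
= 397.29 kcal

397.29 kcal


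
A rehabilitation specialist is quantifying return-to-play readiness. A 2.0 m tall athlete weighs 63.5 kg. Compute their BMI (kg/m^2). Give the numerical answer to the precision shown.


height^2 = 4.0 m^2
BMI = 63.5 / 4.0 = 15.88 kg/m^2

15.88 kg/m^2


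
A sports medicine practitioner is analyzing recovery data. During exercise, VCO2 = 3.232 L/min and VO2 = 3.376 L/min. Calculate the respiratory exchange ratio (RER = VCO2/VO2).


RER = VCO2 / VO2
= 3.232 / 3.376
= 0.9573

0.9573


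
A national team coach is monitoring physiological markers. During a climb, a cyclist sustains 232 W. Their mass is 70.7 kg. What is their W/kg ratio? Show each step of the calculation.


Power-to-weight = 232 W / 70.7 kg
= 3.281 W/kg

3.281 W/kg


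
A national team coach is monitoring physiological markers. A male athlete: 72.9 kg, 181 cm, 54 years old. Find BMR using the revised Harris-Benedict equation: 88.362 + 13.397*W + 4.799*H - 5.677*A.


Intercept = 88.362
Weight contribution = 13.397 * 72.9 = 976.6413
Height contribution = 4.799 * 181 = 868.619
Age contribution = 5.677 * 54 = 306.558
BMR = 88.362 + 976.6413 + 868.619 - 306.558
= 1627.06 kcal/day

1627.06 kcal/day


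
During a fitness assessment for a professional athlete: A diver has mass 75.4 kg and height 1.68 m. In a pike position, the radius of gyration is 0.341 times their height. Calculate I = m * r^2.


r = 0.341 * 1.68 = 0.57288 m
I = m * r^2 = 75.4 * 0.328191 = 24.746 kg*m^2

24.746 kg*m^2


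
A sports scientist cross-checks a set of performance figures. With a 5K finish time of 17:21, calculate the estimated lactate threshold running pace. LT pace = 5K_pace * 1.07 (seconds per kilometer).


Race duration = 1041 s for 5 km
Average pace = 1041 / 5 = 208.2 s/km
LT pace = 208.2 * 1.07
= 222.77 s/km

222.77 s/km


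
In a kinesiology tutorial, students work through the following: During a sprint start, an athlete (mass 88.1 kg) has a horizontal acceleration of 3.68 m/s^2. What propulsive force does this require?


Propulsive force = mass * acceleration
= 88.1 kg * 3.68 m/s^2
= 324.21 N

324.21 N


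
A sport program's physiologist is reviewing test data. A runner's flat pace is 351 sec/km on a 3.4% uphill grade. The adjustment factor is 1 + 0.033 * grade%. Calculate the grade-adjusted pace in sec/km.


Factor = 1 + 0.033 * 3.4 = 1.1122
Adjusted pace = 351 * 1.1122
= 390.38 sec/km

390.38 s/km


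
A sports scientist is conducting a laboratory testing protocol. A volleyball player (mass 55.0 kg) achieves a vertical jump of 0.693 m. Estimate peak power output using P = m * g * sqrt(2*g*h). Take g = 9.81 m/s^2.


2 * g * h = 2 * 9.81 * 0.693 = 13.59666
sqrt(13.59666) = 3.687365 m/s
P = 55.0 * 9.81 * 3.687365 = 1989.52 W

1989.52 W


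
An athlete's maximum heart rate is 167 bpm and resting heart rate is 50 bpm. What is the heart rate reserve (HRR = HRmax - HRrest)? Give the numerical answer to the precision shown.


HRR = HRmax - HRrest
= 167 - 50
= 117 bpm

117 bpm


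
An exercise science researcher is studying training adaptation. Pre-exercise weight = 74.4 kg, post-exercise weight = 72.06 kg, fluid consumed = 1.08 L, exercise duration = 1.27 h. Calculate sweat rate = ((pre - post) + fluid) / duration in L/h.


Weight loss = 74.4 - 72.06 = 2.34 kg (approx L)
Total sweat = 2.34 + 1.08 = 3.42 L
Sweat rate = 3.42 / 1.27 = 2.693 L/h

2.693 L/h


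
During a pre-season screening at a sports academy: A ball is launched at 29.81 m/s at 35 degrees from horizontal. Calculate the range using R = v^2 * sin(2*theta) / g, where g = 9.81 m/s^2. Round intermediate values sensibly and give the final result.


sin(2 * 35) = sin(70) = 0.939693
v^2 = 29.81^2 = 888.6361
R = 888.6361 * 0.939693 / 9.81
= 85.122 m

85.122 m


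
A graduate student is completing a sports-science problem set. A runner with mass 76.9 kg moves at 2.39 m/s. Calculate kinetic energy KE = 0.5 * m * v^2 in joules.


v^2 = 2.39^2 = 5.7121
KE = 0.5 * 76.9 * 5.7121
= 219.63 J

219.63 J


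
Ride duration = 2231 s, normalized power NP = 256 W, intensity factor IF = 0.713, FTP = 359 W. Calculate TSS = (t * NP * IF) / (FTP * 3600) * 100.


Numerator = 2231 * 256 * 0.713 = 407219.968
Denominator = 359 * 3600 = 1292400
TSS = 407219.968 / 1292400 * 100
= 31.51

31.51 TSS


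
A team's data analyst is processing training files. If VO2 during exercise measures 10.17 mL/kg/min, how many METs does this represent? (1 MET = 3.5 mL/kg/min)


METs = VO2 / 3.5 = 10.17 / 3.5 = 2.91

2.91 METs


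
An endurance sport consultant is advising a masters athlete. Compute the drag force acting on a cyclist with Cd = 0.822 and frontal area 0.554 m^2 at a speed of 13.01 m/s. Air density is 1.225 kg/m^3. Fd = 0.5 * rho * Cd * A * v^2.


Step 1: v^2 = 169.2601
Step 2: Fd = 0.5 * 1.225 * 0.822 * 0.554 * 169.2601
= 47.211 N

47.211 N


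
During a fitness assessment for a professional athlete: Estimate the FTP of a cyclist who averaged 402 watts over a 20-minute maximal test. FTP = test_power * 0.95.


FTP = 402 * 0.95 = 381.9 W

381.9 W


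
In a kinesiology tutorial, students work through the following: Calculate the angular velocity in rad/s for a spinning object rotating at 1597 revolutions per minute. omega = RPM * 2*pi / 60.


omega = RPM * 2*pi / 60
= 1597 * 6.28318531 / 60
= 167.237 rad/s

167.237 rad/s


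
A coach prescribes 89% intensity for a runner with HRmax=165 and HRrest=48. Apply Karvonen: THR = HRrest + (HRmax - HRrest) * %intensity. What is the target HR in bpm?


Heart rate reserve = 165 - 48 = 117
Intensity fraction = 89 / 100 = 0.89
THR = 48 + 117 * 0.89 = 152.13 bpm

152.13 bpm


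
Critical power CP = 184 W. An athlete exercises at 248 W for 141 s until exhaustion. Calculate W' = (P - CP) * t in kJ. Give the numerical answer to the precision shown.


P - CP = 248 - 184 = 64 W
W' = 64 * 141 = 9024 J
= 9024 / 1000 = 9.024 kJ

9.024 kJ


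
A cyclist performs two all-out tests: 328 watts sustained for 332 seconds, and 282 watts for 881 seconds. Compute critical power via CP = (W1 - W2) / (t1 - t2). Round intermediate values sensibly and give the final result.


W1 = P1 * t1 = 328 * 332 = 108896 J
W2 = P2 * t2 = 282 * 881 = 248442 J
CP = (108896 - 248442) / (332 - 881)
= 254.18 W

254.18 W


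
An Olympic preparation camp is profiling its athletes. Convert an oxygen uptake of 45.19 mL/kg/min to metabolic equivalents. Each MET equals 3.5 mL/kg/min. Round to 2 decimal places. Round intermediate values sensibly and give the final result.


One MET = 3.5 mL/kg/min
Number of METs = 45.19 / 3.5
= 12.91 METs

12.91 METs


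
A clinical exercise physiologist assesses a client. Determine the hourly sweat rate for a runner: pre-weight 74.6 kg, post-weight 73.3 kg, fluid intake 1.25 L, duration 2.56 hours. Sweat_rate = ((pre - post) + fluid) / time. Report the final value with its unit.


Mass lost = 74.6 - 73.3 = 1.3 kg
Add fluid consumed: 1.3 + 1.25 = 2.55 L total sweat
Sweat rate = 2.55 / 2.56 = 0.996 L/h

0.996 L/h


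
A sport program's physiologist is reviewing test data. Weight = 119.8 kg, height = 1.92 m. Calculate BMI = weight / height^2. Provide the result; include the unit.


height^2 = 1.92^2 = 3.6864
BMI = 119.8 / 3.6864 = 32.5 kg/m^2

32.5 kg/m^2


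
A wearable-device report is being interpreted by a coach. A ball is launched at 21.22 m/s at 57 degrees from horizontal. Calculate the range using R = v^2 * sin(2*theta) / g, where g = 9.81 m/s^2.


sin(2 * 57) = sin(114) = 0.913545
v^2 = 21.22^2 = 450.2884
R = 450.2884 * 0.913545 / 9.81
= 41.933 m

41.933 m


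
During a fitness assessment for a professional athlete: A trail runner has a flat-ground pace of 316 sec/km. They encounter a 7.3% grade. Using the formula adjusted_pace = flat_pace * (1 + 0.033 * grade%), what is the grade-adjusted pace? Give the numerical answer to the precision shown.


Grade factor = 1 + 0.033 * 7.3 = 1.2409
Adjusted = 316 * 1.2409 = 392.12 sec/km

392.12 s/km


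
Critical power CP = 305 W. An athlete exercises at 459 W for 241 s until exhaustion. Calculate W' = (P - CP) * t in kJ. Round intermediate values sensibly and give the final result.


P - CP = 459 - 305 = 154 W
W' = 154 * 241 = 37114 J
= 37114 / 1000 = 37.114 kJ

37.114 kJ


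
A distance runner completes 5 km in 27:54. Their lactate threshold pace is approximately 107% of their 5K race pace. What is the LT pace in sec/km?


Convert to seconds: 27 min 54 s = 1674 s
Pace per km = 1674 / 5 = 334.8 s/km
LT pace = 334.8 * 1.07 = 358.24 s/km

358.24 s/km


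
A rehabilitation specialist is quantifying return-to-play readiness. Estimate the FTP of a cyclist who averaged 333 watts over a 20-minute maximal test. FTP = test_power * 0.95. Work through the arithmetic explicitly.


FTP = 333 * 0.95 = 316.35 W

316.35 W


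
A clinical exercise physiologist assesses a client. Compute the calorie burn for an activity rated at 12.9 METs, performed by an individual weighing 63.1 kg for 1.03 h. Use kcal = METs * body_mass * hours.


Product of METs and mass = 12.9 * 63.1 = 813.99
Total kcal = 813.99 * 1.03 = 838.41 kcal

838.41 kcal


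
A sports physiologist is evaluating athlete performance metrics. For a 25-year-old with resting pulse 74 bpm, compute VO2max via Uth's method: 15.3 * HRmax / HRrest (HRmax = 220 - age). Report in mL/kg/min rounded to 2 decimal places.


Step 1: HRmax = 220 - 25 = 195 bpm
Step 2: Ratio = 195 / 74 = 2.6351
Step 3: VO2max = 15.3 * 2.6351 = 40.32 mL/kg/min

40.32 mL/kg/min


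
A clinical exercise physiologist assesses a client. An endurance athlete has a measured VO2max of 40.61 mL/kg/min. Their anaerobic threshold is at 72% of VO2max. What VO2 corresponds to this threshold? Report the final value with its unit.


Anaerobic threshold VO2 = VO2max * 72%
= 40.61 * 0.72
= 29.24 mL/kg/min

29.24 mL/kg/min


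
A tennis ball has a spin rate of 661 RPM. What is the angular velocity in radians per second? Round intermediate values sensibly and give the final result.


Convert RPM to rad/s: multiply by 2*pi and divide by 60
omega = 661 * 2 * pi / 60
= 69.22 rad/s

69.22 rad/s


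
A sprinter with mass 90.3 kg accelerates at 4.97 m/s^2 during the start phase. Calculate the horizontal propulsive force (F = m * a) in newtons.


F = m * a
= 90.3 * 4.97
= 448.79 N

448.79 N


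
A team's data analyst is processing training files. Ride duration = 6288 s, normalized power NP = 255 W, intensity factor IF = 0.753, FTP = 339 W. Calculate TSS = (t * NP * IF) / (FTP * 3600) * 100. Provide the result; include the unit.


Numerator = 6288 * 255 * 0.753 = 1207390.32
Denominator = 339 * 3600 = 1220400
TSS = 1207390.32 / 1220400 * 100
= 98.93

98.93 TSS


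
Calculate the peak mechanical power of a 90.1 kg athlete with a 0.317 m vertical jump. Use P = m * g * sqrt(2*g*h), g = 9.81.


First, sqrt(2gh) = sqrt(2 * 9.81 * 0.317)
= sqrt(6.21954) = 2.493901 m/s
Power = 90.1 * 9.81 * 2.493901 = 2204.31 W

2204.31 W


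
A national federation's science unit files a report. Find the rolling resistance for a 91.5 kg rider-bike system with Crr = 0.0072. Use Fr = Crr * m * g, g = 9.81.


m * g = 91.5 * 9.81 = 897.615 N
Fr = 0.0072 * 897.615 = 6.463 N

6.463 N


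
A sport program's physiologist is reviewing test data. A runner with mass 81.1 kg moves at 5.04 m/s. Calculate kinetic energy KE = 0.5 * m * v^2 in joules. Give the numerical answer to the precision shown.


v^2 = 5.04^2 = 25.4016
KE = 0.5 * 81.1 * 25.4016
= 1030.03 J

1030.03 J


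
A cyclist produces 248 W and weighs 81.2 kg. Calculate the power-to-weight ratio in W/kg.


P/W = power / mass
= 248 / 81.2
= 3.054 W/kg

3.054 W/kg


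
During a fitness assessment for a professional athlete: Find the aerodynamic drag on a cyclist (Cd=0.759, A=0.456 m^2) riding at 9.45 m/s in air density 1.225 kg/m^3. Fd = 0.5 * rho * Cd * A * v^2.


Fd = 0.5 * 1.225 * 0.759 * 0.456 * 9.45^2
= 0.5 * 1.225 * 0.759 * 0.456 * 89.3025
= 18.931 N

18.931 N


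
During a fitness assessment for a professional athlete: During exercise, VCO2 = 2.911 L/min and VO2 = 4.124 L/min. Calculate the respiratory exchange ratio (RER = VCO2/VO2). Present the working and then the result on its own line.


RER = VCO2 / VO2
= 2.911 / 4.124
= 0.7059

0.7059


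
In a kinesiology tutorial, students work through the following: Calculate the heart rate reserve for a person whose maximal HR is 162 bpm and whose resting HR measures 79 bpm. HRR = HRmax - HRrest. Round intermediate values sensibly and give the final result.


HRmax = 162 bpm
HRrest = 79 bpm
HRR = 162 - 79 = 83 bpm

83 bpm


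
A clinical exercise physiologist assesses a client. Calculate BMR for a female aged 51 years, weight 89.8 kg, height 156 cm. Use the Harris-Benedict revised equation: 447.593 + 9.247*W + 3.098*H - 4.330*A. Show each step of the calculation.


Substituting values:
W term = 9.247 * 89.8 = 830.3806
H term = 3.098 * 156 = 483.288
A term = 4.330 * 51 = 220.83
BMR = 1540.43 kcal/day

1540.43 kcal/day


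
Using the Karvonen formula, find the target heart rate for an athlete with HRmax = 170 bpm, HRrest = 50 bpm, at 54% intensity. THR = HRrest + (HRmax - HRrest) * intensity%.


HRR = 170 - 50 = 120
THR = 50 + 120 * 0.54
= 50 + 64.8
= 114.8 bpm

114.8 bpm


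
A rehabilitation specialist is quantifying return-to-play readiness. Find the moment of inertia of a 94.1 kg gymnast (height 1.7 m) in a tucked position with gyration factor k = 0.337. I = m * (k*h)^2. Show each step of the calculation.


Radius of gyration = 0.337 * 1.7 = 0.5729 m
I = 94.1 * 0.5729^2
= 94.1 * 0.328214
= 30.885 kg*m^2

30.885 kg*m^2


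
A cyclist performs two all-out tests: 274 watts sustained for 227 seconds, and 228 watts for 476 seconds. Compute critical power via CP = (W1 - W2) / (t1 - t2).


W1 = P1 * t1 = 274 * 227 = 62198 J
W2 = P2 * t2 = 228 * 476 = 108528 J
CP = (62198 - 108528) / (227 - 476)
= 186.06 W

186.06 W


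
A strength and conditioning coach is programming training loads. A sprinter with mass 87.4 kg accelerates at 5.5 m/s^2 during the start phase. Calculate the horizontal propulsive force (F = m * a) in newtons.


F = m * a
= 87.4 * 5.5
= 480.7 N

480.7 N


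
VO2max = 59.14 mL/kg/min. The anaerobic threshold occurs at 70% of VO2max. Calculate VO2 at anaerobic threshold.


AT fraction = 70 / 100 = 0.7
AT VO2 = 59.14 * 0.7
= 41.4 mL/kg/min

41.4 mL/kg/min


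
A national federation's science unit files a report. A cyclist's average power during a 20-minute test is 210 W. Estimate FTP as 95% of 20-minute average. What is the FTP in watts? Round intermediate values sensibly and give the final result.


FTP = 20-min power * 0.95
= 210 * 0.95
= 199.5 W

199.5 W


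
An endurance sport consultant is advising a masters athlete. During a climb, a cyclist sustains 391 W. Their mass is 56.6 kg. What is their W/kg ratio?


Power-to-weight = 391 W / 56.6 kg
= 6.908 W/kg

6.908 W/kg


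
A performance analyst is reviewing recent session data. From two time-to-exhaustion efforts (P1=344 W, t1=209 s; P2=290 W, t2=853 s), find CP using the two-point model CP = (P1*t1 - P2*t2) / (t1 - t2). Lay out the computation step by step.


Work in trial 1 = 71896 J
Work in trial 2 = 247370 J
Delta work = -175474 J
Delta time = -644 s
CP = -175474 / -644 = 272.48 W

272.48 W


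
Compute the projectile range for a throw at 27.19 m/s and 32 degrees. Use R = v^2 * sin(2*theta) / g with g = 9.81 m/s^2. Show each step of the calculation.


Two times the angle = 64 degrees
sin(64) = 0.898794
R = 739.2961 * 0.898794 / 9.81 = 67.734 m

67.734 m


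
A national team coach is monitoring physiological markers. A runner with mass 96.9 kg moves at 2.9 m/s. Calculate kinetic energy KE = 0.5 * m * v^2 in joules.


v^2 = 2.9^2 = 8.41
KE = 0.5 * 96.9 * 8.41
= 407.46 J

407.46 J


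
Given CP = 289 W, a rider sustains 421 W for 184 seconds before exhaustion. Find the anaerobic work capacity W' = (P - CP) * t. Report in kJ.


Excess power = 421 - 289 = 132 W
Work above CP = 132 * 184 = 24288 J
W' = 24.288 kJ

24.288 kJ


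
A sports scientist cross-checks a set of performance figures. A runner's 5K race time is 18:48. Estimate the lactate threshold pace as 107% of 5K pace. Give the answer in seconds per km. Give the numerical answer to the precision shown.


Total race time = 18*60 + 48 = 1128 seconds
5K pace = 1128 / 5 = 225.6 sec/km
LT pace = 225.6 * 1.07 = 241.39 sec/km

241.39 s/km


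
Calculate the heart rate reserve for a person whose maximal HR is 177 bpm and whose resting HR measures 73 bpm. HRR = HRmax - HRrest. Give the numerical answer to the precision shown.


HRmax = 177 bpm
HRrest = 73 bpm
HRR = 177 - 73 = 104 bpm

104 bpm


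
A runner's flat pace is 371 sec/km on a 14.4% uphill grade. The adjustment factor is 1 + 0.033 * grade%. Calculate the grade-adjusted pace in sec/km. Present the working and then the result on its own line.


Factor = 1 + 0.033 * 14.4 = 1.4752
Adjusted pace = 371 * 1.4752
= 547.3 sec/km

547.3 s/km


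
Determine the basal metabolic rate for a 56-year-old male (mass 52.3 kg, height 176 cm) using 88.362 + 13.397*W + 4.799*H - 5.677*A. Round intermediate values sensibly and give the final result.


BMR = 88.362 + 13.397*52.3 + 4.799*176 - 5.677*56
= 1315.74 kcal/day

1315.74 kcal/day


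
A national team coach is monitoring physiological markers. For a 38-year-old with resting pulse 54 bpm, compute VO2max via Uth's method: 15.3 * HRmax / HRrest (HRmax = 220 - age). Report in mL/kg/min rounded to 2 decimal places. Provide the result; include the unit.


Step 1: HRmax = 220 - 38 = 182 bpm
Step 2: Ratio = 182 / 54 = 3.3704
Step 3: VO2max = 15.3 * 3.3704 = 51.57 mL/kg/min

51.57 mL/kg/min


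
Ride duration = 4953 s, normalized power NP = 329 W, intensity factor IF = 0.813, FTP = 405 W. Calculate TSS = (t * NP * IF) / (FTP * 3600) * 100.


Numerator = 4953 * 329 * 0.813 = 1324813.581
Denominator = 405 * 3600 = 1458000
TSS = 1324813.581 / 1458000 * 100
= 90.87

90.87 TSS


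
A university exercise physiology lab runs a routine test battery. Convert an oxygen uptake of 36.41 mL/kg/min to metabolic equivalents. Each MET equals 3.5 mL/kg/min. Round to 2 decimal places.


One MET = 3.5 mL/kg/min
Number of METs = 36.41 / 3.5
= 10.4 METs

10.4 METs


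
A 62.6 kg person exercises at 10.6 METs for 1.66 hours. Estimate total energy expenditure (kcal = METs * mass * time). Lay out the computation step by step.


Energy = METs * mass(kg) * time(h)
= 10.6 * 62.6 * 1.66
= 1101.51 kcal

1101.51 kcal


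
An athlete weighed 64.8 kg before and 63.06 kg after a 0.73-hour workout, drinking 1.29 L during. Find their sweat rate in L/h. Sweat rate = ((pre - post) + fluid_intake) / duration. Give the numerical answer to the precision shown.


Body mass change = 1.74 kg
Total sweat loss = 1.74 + 1.29 = 3.03 L
Rate = 3.03 / 0.73 = 4.151 L/h

4.151 L/h


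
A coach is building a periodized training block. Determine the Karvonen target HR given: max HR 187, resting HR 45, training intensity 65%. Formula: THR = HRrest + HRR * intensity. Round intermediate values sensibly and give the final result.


HRR = HRmax - HRrest = 187 - 45 = 142
THR = 45 + 142 * 0.65
= 137.3 bpm

137.3 bpm


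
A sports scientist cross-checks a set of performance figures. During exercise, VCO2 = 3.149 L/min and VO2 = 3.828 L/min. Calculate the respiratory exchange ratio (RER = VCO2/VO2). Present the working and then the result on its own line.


RER = VCO2 / VO2
= 3.149 / 3.828
= 0.8226

0.8226


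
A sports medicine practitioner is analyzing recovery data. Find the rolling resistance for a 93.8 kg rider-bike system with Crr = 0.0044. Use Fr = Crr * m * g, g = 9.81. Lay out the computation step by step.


m * g = 93.8 * 9.81 = 920.178 N
Fr = 0.0044 * 920.178 = 4.049 N

4.049 N


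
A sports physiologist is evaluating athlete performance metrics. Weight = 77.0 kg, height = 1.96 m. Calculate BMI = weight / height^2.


height^2 = 1.96^2 = 3.8416
BMI = 77.0 / 3.8416 = 20.04 kg/m^2

20.04 kg/m^2


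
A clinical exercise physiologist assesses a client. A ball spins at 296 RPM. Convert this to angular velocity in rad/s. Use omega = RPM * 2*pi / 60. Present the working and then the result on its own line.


omega = 296 * 2 * pi / 60
= 296 * 6.28318531 / 60
= 1859.823 / 60
= 30.997 rad/s

30.997 rad/s


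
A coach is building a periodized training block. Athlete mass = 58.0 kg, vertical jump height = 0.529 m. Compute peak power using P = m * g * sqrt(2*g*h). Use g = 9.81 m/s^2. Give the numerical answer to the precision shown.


sqrt(2 * 9.81 * 0.529) = sqrt(10.37898) = 3.221642 m/s
P = 58.0 * 9.81 * 3.221642
= 1833.05 W

1833.05 W


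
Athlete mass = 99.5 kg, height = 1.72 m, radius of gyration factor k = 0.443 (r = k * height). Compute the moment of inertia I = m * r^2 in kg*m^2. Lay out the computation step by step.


r = k * height = 0.443 * 1.72 = 0.76196 m
r^2 = 0.76196^2 = 0.580583
I = 99.5 * 0.580583 = 57.768 kg*m^2

57.768 kg*m^2


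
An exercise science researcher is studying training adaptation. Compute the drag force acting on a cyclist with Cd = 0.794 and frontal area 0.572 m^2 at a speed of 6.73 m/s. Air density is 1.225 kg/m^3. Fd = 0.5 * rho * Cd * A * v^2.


Step 1: v^2 = 45.2929
Step 2: Fd = 0.5 * 1.225 * 0.794 * 0.572 * 45.2929
= 12.599 N

12.599 N


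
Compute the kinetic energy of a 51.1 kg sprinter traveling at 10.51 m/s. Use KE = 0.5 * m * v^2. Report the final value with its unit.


Velocity squared = 110.4601
KE = 0.5 * 51.1 * 110.4601 = 2822.26 J

2822.26 J


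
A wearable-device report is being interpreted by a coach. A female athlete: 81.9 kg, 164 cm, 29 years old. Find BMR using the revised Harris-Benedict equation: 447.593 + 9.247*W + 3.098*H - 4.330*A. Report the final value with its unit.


Intercept = 447.593
Weight contribution = 9.247 * 81.9 = 757.3293
Height contribution = 3.098 * 164 = 508.072
Age contribution = 4.33 * 29 = 125.57
BMR = 447.593 + 757.3293 + 508.072 - 125.57
= 1587.42 kcal/day

1587.42 kcal/day


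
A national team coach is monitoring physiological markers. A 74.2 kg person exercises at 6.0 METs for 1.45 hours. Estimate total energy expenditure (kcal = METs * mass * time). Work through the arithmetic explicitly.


Energy = METs * mass(kg) * time(h)
= 6.0 * 74.2 * 1.45
= 645.54 kcal

645.54 kcal


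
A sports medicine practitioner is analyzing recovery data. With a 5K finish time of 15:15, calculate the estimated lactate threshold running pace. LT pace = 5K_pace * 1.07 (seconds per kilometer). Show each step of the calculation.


Race duration = 915 s for 5 km
Average pace = 915 / 5 = 183.0 s/km
LT pace = 183.0 * 1.07
= 195.81 s/km

195.81 s/km


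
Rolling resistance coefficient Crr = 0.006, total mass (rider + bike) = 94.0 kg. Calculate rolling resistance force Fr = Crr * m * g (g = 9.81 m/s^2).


Fr = Crr * m * g
= 0.006 * 94.0 * 9.81
= 5.533 N

5.533 N


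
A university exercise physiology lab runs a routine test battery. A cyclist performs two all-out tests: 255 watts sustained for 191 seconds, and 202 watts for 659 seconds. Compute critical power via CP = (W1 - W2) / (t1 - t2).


W1 = P1 * t1 = 255 * 191 = 48705 J
W2 = P2 * t2 = 202 * 659 = 133118 J
CP = (48705 - 133118) / (191 - 659)
= 180.37 W

180.37 W


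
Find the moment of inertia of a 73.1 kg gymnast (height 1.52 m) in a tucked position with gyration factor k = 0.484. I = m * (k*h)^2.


Radius of gyration = 0.484 * 1.52 = 0.73568 m
I = 73.1 * 0.73568^2
= 73.1 * 0.541225
= 39.564 kg*m^2

39.564 kg*m^2


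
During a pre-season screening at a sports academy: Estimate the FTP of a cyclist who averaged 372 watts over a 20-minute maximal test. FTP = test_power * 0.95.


FTP = 372 * 0.95 = 353.4 W

353.4 W


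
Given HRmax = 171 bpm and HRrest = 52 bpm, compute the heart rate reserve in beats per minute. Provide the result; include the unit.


Heart rate reserve = maximum HR minus resting HR
HRR = 171 - 52 = 119 bpm

119 bpm


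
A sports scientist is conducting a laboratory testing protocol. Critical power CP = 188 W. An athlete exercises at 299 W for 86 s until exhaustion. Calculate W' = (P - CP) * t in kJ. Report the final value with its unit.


P - CP = 299 - 188 = 111 W
W' = 111 * 86 = 9546 J
= 9546 / 1000 = 9.546 kJ

9.546 kJ


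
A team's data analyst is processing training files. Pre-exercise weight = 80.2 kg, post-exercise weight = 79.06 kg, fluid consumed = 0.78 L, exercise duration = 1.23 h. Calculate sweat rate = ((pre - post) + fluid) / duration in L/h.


Weight loss = 80.2 - 79.06 = 1.14 kg (approx L)
Total sweat = 1.14 + 0.78 = 1.92 L
Sweat rate = 1.92 / 1.23 = 1.561 L/h

1.561 L/h


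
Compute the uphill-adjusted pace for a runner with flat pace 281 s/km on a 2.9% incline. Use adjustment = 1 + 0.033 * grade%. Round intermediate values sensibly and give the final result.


Adjustment factor = 1 + 0.033 * 2.9 = 1.0957
Grade-adjusted pace = 281 * 1.0957 = 307.89 s/km

307.89 s/km


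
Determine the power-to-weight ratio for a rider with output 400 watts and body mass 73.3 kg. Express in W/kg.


P/W = 400 / 73.3 = 5.457 W/kg

5.457 W/kg


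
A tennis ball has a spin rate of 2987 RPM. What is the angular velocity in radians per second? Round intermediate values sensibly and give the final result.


Convert RPM to rad/s: multiply by 2*pi and divide by 60
omega = 2987 * 2 * pi / 60
= 312.798 rad/s

312.798 rad/s


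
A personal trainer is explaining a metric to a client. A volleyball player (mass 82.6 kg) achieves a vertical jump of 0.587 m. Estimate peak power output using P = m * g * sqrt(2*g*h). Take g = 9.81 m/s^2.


2 * g * h = 2 * 9.81 * 0.587 = 11.51694
sqrt(11.51694) = 3.393662 m/s
P = 82.6 * 9.81 * 3.393662 = 2749.9 W

2749.9 W


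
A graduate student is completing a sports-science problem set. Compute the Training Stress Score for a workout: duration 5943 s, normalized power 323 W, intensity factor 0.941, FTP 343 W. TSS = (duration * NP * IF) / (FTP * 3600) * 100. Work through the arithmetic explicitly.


Product = 5943 * 323 * 0.941 = 1806333.249
Base = 343 * 3600 = 1234800
TSS = 1806333.249 / 1234800 * 100 = 146.29

146.29 TSS


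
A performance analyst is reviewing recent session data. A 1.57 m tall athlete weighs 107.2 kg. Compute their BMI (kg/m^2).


height^2 = 2.4649 m^2
BMI = 107.2 / 2.4649 = 43.49 kg/m^2

43.49 kg/m^2


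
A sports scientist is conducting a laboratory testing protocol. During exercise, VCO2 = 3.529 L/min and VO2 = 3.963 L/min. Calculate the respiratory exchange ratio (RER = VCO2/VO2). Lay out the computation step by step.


RER = VCO2 / VO2
= 3.529 / 3.963
= 0.8905

0.8905


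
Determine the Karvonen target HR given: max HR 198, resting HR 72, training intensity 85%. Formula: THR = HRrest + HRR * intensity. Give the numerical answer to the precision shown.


HRR = HRmax - HRrest = 198 - 72 = 126
THR = 72 + 126 * 0.85
= 179.1 bpm

179.1 bpm


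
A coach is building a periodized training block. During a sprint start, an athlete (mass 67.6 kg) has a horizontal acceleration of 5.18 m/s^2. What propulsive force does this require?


Propulsive force = mass * acceleration
= 67.6 kg * 5.18 m/s^2
= 350.17 N

350.17 N


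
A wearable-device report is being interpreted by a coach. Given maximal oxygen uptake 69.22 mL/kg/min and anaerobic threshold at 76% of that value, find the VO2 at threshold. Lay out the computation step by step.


Percentage as decimal = 0.76
VO2 at AT = 69.22 * 0.76 = 52.61 mL/kg/min

52.61 mL/kg/min


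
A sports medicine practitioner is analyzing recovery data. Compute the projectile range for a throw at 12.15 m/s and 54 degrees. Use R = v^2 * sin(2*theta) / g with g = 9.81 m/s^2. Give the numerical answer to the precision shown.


Two times the angle = 108 degrees
sin(108) = 0.951057
R = 147.6225 * 0.951057 / 9.81 = 14.312 m

14.312 m


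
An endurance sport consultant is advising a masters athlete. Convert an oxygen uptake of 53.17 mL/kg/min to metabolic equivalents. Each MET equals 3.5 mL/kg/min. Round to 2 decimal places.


One MET = 3.5 mL/kg/min
Number of METs = 53.17 / 3.5
= 15.19 METs

15.19 METs


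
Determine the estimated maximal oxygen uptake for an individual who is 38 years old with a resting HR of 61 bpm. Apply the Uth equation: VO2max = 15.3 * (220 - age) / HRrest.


HRmax = 220 - 38 = 182
VO2max = 15.3 * (182 / 61)
= 15.3 * 2.9836
= 45.65 mL/kg/min

45.65 mL/kg/min


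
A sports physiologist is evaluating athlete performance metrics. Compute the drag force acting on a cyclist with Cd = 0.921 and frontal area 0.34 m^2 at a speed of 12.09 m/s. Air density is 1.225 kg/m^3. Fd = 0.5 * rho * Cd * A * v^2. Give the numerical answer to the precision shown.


Step 1: v^2 = 146.1681
Step 2: Fd = 0.5 * 1.225 * 0.921 * 0.34 * 146.1681
= 28.035 N

28.035 N


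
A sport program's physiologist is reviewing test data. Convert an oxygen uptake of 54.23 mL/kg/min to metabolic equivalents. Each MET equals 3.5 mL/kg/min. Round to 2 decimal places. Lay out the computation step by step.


One MET = 3.5 mL/kg/min
Number of METs = 54.23 / 3.5
= 15.49 METs

15.49 METs


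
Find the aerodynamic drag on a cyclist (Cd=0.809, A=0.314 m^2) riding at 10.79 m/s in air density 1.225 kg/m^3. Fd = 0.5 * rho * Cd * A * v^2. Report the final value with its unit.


Fd = 0.5 * 1.225 * 0.809 * 0.314 * 10.79^2
= 0.5 * 1.225 * 0.809 * 0.314 * 116.4241
= 18.115 N

18.115 N


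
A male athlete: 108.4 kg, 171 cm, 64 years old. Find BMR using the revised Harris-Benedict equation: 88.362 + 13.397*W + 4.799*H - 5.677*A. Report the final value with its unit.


Intercept = 88.362
Weight contribution = 13.397 * 108.4 = 1452.2348
Height contribution = 4.799 * 171 = 820.629
Age contribution = 5.677 * 64 = 363.328
BMR = 88.362 + 1452.2348 + 820.629 - 363.328
= 1997.9 kcal/day

1997.9 kcal/day


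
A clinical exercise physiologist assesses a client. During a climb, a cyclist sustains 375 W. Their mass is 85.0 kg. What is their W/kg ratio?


Power-to-weight = 375 W / 85.0 kg
= 4.412 W/kg

4.412 W/kg


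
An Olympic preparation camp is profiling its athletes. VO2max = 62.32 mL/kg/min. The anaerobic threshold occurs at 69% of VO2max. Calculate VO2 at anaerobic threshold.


AT fraction = 69 / 100 = 0.69
AT VO2 = 62.32 * 0.69
= 43.0 mL/kg/min

43.0 mL/kg/min


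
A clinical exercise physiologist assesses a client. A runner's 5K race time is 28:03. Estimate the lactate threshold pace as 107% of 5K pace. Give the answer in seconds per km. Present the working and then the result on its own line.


Total race time = 28*60 + 3 = 1683 seconds
5K pace = 1683 / 5 = 336.6 sec/km
LT pace = 336.6 * 1.07 = 360.16 sec/km

360.16 s/km


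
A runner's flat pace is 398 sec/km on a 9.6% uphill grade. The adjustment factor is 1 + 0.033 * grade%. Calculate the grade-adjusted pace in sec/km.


Factor = 1 + 0.033 * 9.6 = 1.3168
Adjusted pace = 398 * 1.3168
= 524.09 sec/km

524.09 s/km


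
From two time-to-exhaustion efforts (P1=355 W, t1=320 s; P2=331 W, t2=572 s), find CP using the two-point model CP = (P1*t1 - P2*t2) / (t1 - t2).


Work in trial 1 = 113600 J
Work in trial 2 = 189332 J
Delta work = -75732 J
Delta time = -252 s
CP = -75732 / -252 = 300.52 W

300.52 W


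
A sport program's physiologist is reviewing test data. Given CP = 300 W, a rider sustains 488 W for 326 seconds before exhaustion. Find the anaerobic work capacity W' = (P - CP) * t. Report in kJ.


Excess power = 488 - 300 = 188 W
Work above CP = 188 * 326 = 61288 J
W' = 61.288 kJ

61.288 kJ


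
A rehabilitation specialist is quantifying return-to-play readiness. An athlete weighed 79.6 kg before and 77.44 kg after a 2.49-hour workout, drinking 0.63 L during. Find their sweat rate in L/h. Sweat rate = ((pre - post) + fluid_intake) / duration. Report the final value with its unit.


Body mass change = 2.16 kg
Total sweat loss = 2.16 + 0.63 = 2.79 L
Rate = 2.79 / 2.49 = 1.12 L/h

1.12 L/h


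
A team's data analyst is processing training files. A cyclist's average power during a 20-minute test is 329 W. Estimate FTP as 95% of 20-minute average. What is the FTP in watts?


FTP = 20-min power * 0.95
= 329 * 0.95
= 312.55 W

312.55 W


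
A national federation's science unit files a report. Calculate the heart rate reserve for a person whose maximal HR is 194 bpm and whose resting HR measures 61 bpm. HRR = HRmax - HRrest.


HRmax = 194 bpm
HRrest = 61 bpm
HRR = 194 - 61 = 133 bpm

133 bpm


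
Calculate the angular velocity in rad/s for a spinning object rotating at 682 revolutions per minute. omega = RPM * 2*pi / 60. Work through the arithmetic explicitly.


omega = RPM * 2*pi / 60
= 682 * 6.28318531 / 60
= 71.419 rad/s

71.419 rad/s


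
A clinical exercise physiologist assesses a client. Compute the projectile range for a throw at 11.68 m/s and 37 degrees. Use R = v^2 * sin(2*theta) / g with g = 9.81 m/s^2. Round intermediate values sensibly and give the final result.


Two times the angle = 74 degrees
sin(74) = 0.961262
R = 136.4224 * 0.961262 / 9.81 = 13.368 m

13.368 m


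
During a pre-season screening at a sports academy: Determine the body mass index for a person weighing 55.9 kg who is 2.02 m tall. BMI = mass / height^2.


BMI = mass / height^2
= 55.9 / 2.02^2
= 55.9 / 4.0804
= 13.7 kg/m^2

13.7 kg/m^2


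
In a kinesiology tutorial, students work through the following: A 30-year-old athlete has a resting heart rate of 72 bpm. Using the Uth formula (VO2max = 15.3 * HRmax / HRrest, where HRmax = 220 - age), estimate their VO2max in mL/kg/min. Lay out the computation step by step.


HRmax = 220 - 30 = 190 bpm
Ratio = HRmax / HRrest = 190 / 72 = 2.6389
VO2max = 15.3 * 2.6389 = 40.38 mL/kg/min

40.38 mL/kg/min


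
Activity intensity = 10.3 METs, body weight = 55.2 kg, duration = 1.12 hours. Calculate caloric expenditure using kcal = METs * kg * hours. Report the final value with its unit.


kcal = 10.3 * 55.2 * 1.12
= 568.56 * 1.12
= 636.79 kcal

636.79 kcal


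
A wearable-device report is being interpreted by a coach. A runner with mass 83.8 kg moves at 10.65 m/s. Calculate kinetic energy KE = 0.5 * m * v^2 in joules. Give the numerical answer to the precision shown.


v^2 = 10.65^2 = 113.4225
KE = 0.5 * 83.8 * 113.4225
= 4752.4 J

4752.4 J


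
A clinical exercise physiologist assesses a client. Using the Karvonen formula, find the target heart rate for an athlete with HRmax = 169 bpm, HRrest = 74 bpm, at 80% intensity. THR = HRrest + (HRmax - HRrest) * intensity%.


HRR = 169 - 74 = 95
THR = 74 + 95 * 0.8
= 74 + 76.0
= 150.0 bpm

150.0 bpm


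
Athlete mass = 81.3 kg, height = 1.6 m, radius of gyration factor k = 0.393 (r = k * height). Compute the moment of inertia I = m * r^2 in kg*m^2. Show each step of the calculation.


r = k * height = 0.393 * 1.6 = 0.6288 m
r^2 = 0.6288^2 = 0.395389
I = 81.3 * 0.395389 = 32.145 kg*m^2

32.145 kg*m^2


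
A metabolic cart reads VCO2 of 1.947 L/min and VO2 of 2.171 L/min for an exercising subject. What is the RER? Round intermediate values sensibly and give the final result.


RER = VCO2 / VO2 = 1.947 / 2.171 = 0.8968

0.8968


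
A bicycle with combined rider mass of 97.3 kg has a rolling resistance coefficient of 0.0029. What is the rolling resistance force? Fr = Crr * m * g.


Fr = 0.0029 * 97.3 * 9.81
= 0.28217 * 9.81
= 2.768 N

2.768 N


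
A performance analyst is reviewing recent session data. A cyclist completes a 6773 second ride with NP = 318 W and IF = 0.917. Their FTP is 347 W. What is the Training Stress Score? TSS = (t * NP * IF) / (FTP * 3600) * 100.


t * NP * IF = 6773 * 318 * 0.917 = 1975047.438
FTP * 3600 = 1249200
TSS = (1975047.438 / 1249200) * 100 = 158.1

158.1 TSS
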